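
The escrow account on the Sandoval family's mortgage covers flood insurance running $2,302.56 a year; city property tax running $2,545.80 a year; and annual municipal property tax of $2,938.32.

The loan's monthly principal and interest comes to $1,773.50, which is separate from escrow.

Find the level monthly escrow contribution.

$648.89

Flood insurance = $2,302.56 annually
City property tax = $2,545.80 annually
Municipal property tax = $2,938.32 annually
Combined annual = $2,302.56 + $2,545.80 + $2,938.32 = $7,786.68
Monthly = $7,786.68 ÷ 12 = $648.89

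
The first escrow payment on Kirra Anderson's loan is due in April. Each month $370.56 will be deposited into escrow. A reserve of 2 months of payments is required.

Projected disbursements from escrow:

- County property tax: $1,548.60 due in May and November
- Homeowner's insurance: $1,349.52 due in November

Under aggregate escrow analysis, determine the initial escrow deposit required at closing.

$2,223.36

Cushion = 2 × $370.56 = $741.12
Trial balance (start $0, +$370.56 each month, − disbursements):
  Apr: +$370.56 → $370.56
  May: +$370.56 − $1,548.60 → -$807.48
  Jun: +$370.56 → -$436.92
  Jul: +$370.56 → -$66.36
  Aug: +$370.56 → $304.20
  Sep: +$370.56 → $674.76
  Oct: +$370.56 → $1,045.32
  Nov: +$370.56 − $2,898.12 → -$1,482.24
  Dec: +$370.56 → -$1,111.68
  Jan: +$370.56 → -$741.12
  Feb: +$370.56 → -$370.56
  Mar: +$370.56 → $0.00
Lowest trial balance = -$1,482.24 (Nov)
Initial deposit = cushion − low point = $741.12 − (-$1,482.24) = $2,223.36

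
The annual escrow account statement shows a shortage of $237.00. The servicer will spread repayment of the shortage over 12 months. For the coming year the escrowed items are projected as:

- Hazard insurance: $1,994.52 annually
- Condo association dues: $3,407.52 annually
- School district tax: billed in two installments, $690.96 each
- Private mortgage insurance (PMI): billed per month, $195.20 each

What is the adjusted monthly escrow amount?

$780.28

Hazard insurance: $1,994.52 per year
Condo association dues: $3,407.52 per year
School district tax: $690.96 × 2 = $1,381.92 per year
Private mortgage insurance (PMI): $195.20 × 12 = $2,342.40 per year
Total annual escrow = $9,126.36
Base monthly escrow = $9,126.36 ÷ 12 = $760.53
Shortage per month = $237.00 ÷ 12 = $19.75
Adjusted monthly = $760.53 + $19.75 = $780.28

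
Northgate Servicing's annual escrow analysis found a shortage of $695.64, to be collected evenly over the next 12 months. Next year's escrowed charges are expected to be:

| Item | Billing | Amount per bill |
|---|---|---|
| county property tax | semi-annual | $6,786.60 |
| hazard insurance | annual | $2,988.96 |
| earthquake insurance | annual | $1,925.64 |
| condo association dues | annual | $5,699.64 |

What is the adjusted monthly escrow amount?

$2,073.59

County property tax = $6,786.60 × 2 = $13,573.20 annually
Hazard insurance = $2,988.96 annually
Earthquake insurance = $1,925.64 annually
Condo association dues = $5,699.64 annually
Yearly total = $13,573.20 + $2,988.96 + $1,925.64 + $5,699.64 = $24,187.44
Monthly escrow = $24,187.44 / 12 = $2,015.62
Shortage spread = $695.64 / 12 = $57.97/mo
Adjusted monthly = $2,015.62 + $57.97 = $2,073.59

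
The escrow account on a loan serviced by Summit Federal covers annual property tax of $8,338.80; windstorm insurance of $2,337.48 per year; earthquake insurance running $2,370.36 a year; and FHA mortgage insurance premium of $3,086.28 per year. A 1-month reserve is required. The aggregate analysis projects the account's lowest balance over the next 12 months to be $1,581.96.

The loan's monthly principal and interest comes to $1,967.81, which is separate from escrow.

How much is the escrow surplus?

$237.55

Property tax — $8,338.80 annually
Windstorm insurance — $2,337.48 annually
Earthquake insurance — $2,370.36 annually
FHA mortgage insurance premium — $3,086.28 annually
Yearly total = $8,338.80 + $2,337.48 + $2,370.36 + $3,086.28 = $16,132.92
Per month = $16,132.92 / 12 = $1,344.41
Required reserve = 1 × $1,344.41 = $1,344.41
Surplus = $1,581.96 − $1,344.41 = $237.55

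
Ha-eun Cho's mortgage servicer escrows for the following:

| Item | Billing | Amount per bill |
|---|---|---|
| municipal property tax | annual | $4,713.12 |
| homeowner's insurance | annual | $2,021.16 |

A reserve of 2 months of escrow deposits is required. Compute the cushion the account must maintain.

$1,122.38

Municipal property tax — $4,713.12/yr
Homeowner's insurance — $2,021.16/yr
Total per year = $6,734.28
Monthly escrow = $6,734.28 ÷ 12 = $561.19
Required cushion = 2 × $561.19 = $1,122.38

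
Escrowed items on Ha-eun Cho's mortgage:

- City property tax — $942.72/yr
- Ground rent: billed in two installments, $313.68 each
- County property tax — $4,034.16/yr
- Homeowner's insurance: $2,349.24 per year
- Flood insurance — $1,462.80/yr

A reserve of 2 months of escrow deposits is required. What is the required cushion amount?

$1,569.38

City property tax — $942.72 annually
Ground rent — $313.68 × 2 = $627.36 annually
County property tax — $4,034.16 annually
Homeowner's insurance — $2,349.24 annually
Flood insurance — $1,462.80 annually
Yearly total = $9,416.28
Monthly = $9,416.28 / 12 = $784.69
Required cushion = 2 × $784.69 = $1,569.38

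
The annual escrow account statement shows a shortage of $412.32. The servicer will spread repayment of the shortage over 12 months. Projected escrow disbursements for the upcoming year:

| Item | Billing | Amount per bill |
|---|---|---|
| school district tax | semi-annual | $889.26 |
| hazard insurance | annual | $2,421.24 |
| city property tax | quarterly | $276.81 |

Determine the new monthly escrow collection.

School district tax — $889.26 × 2 = $1,778.52 per year
Hazard insurance — $2,421.24 per year
City property tax — $276.81 × 4 = $1,107.24 per year
Annual escrow total = $5,307.00
Per month = $5,307.00 ÷ 12 = $442.25
Shortage spread = $412.32 ÷ 12 = $34.36/mo
New monthly escrow = $442.25 + $34.36 = $476.61

$476.61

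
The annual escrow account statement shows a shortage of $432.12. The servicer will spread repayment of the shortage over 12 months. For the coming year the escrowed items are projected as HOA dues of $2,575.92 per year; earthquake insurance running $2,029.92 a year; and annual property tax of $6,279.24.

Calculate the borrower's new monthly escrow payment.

HOA dues = $2,575.92/yr
Earthquake insurance = $2,029.92/yr
Property tax = $6,279.24/yr
Yearly total = $2,575.92 + $2,029.92 + $6,279.24 = $10,885.08
Monthly escrow = $10,885.08 / 12 = $907.09
Shortage spread = $432.12 / 12 = $36.01/mo
New monthly escrow = $907.09 + $36.01 = $943.10

$943.10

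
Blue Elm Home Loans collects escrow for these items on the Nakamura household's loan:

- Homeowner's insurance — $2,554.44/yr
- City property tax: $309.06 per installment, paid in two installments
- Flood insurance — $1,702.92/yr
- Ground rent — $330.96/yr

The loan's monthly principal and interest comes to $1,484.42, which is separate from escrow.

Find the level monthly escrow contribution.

$433.87

Homeowner's insurance = $2,554.44 annually
City property tax = $309.06 × 2 = $618.12 annually
Flood insurance = $1,702.92 annually
Ground rent = $330.96 annually
Combined annual = $2,554.44 + $618.12 + $1,702.92 + $330.96 = $5,206.44
Monthly escrow = $5,206.44 ÷ 12 = $433.87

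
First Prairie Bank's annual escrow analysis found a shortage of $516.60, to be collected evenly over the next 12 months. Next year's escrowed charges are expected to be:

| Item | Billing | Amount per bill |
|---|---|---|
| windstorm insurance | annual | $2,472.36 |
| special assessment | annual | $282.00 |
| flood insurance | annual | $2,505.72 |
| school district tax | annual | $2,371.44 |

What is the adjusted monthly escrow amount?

Windstorm insurance: $2,472.36
Special assessment: $282.00
Flood insurance: $2,505.72
School district tax: $2,371.44
Total annual escrow = $2,472.36 + $282.00 + $2,505.72 + $2,371.44 = $7,631.52
Per month = $7,631.52 / 12 = $635.96
Shortage spread = $516.60 ÷ 12 = $43.05/mo
New monthly escrow = $635.96 + $43.05 = $679.01

$679.01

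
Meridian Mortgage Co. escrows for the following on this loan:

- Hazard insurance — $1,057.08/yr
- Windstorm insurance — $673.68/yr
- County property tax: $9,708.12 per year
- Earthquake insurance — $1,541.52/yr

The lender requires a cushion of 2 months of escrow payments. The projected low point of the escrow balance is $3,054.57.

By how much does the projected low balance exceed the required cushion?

Hazard insurance: $1,057.08 annually
Windstorm insurance: $673.68 annually
County property tax: $9,708.12 annually
Earthquake insurance: $1,541.52 annually
Annual escrow total = $1,057.08 + $673.68 + $9,708.12 + $1,541.52 = $12,980.40
Base monthly escrow = $12,980.40 ÷ 12 = $1,081.70
Required cushion = 2 × $1,081.70 = $2,163.40
Surplus = $3,054.57 − $2,163.40 = $891.17

$891.17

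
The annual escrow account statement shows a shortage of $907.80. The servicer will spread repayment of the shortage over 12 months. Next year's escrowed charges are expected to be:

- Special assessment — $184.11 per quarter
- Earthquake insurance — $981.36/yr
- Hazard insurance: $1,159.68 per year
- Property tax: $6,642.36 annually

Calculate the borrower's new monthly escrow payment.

Special assessment — $184.11 × 4 = $736.44 per year
Earthquake insurance — $981.36 per year
Hazard insurance — $1,159.68 per year
Property tax — $6,642.36 per year
Total per year = $9,519.84
Monthly escrow = $9,519.84 ÷ 12 = $793.32
Monthly shortage recovery: $907.80 / 12 = $75.65
New monthly escrow = $793.32 + $75.65 = $868.97

$868.97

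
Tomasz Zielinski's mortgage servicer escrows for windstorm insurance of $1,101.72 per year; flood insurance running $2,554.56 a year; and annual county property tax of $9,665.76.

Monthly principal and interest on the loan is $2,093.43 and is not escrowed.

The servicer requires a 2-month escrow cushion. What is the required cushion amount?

$2,220.34

Windstorm insurance = $1,101.72
Flood insurance = $2,554.56
County property tax = $9,665.76
Total per year = $1,101.72 + $2,554.56 + $9,665.76 = $13,322.04
Monthly = $13,322.04 ÷ 12 = $1,110.17
Reserve = 2 × $1,110.17 = $2,220.34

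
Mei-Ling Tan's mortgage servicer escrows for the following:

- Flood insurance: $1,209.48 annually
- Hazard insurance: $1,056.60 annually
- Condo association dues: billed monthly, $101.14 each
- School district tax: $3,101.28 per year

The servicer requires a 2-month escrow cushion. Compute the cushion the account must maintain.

$1,096.84

Flood insurance: $1,209.48 annually
Hazard insurance: $1,056.60 annually
Condo association dues: $101.14 × 12 = $1,213.68 annually
School district tax: $3,101.28 annually
Total per year = $6,581.04
Per month = $6,581.04 / 12 = $548.42
Reserve = 2 × $548.42 = $1,096.84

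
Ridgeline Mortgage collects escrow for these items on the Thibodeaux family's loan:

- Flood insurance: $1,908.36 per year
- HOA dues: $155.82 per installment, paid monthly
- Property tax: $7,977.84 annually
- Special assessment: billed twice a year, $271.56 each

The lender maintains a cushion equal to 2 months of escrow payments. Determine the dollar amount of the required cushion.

$2,049.86

Flood insurance = $1,908.36 per year
HOA dues = $155.82 × 12 = $1,869.84 per year
Property tax = $7,977.84 per year
Special assessment = $271.56 × 2 = $543.12 per year
Yearly total = $12,299.16
Base monthly escrow = $12,299.16 / 12 = $1,024.93
Required cushion = 2 × $1,024.93 = $2,049.86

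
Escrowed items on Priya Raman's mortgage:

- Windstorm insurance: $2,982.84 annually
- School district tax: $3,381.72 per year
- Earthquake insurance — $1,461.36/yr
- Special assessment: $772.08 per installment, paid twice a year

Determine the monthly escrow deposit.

$780.84

Windstorm insurance: $2,982.84 annually
School district tax: $3,381.72 annually
Earthquake insurance: $1,461.36 annually
Special assessment: $772.08 × 2 = $1,544.16 annually
Annual escrow total = $9,370.08
Base monthly escrow = $9,370.08 ÷ 12 = $780.84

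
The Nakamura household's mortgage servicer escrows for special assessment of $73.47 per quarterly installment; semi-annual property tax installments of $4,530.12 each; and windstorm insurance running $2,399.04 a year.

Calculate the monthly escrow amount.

$979.43

Special assessment: $73.47 × 4 = $293.88
Property tax: $4,530.12 × 2 = $9,060.24
Windstorm insurance: $2,399.04
Total annual escrow = $11,753.16
Base monthly escrow = $11,753.16 ÷ 12 = $979.43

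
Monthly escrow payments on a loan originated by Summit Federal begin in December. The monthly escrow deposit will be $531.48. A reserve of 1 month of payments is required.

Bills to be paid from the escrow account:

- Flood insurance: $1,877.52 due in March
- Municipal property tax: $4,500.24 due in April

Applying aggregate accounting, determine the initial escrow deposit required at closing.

Cushion = 1 × $531.48 = $531.48
Trial balance (start $0, +$531.48 each month, − disbursements):
  Dec: +$531.48 → $531.48
  Jan: +$531.48 → $1,062.96
  Feb: +$531.48 → $1,594.44
  Mar: +$531.48 − $1,877.52 → $248.40
  Apr: +$531.48 − $4,500.24 → -$3,720.36
  May: +$531.48 → -$3,188.88
  Jun: +$531.48 → -$2,657.40
  Jul: +$531.48 → -$2,125.92
  Aug: +$531.48 → -$1,594.44
  Sep: +$531.48 → -$1,062.96
  Oct: +$531.48 → -$531.48
  Nov: +$531.48 → $0.00
Lowest trial balance = -$3,720.36 (Apr)
Initial deposit = cushion − low point = $531.48 − (-$3,720.36) = $4,251.84

$4,251.84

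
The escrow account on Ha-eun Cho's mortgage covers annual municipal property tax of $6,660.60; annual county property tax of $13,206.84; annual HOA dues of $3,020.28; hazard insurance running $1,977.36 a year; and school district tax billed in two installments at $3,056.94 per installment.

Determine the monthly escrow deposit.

$2,581.58

Municipal property tax — $6,660.60
County property tax — $13,206.84
HOA dues — $3,020.28
Hazard insurance — $1,977.36
School district tax — $3,056.94 × 2 = $6,113.88
Annual escrow total = $30,978.96
Base monthly escrow = $30,978.96 / 12 = $2,581.58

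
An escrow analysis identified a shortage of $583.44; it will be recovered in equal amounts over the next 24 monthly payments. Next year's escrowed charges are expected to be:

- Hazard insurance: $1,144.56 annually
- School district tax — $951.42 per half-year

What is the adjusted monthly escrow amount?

Hazard insurance — $1,144.56 per year
School district tax — $951.42 × 2 = $1,902.84 per year
Annual escrow total = $1,144.56 + $1,902.84 = $3,047.40
Per month = $3,047.40 ÷ 12 = $253.95
Shortage spread = $583.44 / 24 = $24.31/mo
New monthly escrow = $253.95 + $24.31 = $278.26

$278.26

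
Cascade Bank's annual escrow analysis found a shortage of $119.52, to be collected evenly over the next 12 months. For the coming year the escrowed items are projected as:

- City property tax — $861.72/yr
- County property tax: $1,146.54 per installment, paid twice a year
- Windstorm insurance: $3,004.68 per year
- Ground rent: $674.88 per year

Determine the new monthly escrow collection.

$579.49

City property tax = $861.72 annually
County property tax = $1,146.54 × 2 = $2,293.08 annually
Windstorm insurance = $3,004.68 annually
Ground rent = $674.88 annually
Annual escrow total = $861.72 + $2,293.08 + $3,004.68 + $674.88 = $6,834.36
Monthly = $6,834.36 ÷ 12 = $569.53
Shortage per month = $119.52 / 12 = $9.96
Adjusted monthly = $569.53 + $9.96 = $579.49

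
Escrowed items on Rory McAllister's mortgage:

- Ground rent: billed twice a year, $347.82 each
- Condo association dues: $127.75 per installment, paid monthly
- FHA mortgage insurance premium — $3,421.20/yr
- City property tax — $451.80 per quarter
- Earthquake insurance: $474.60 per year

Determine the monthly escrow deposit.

Ground rent = $347.82 × 2 = $695.64/yr
Condo association dues = $127.75 × 12 = $1,533.00/yr
FHA mortgage insurance premium = $3,421.20/yr
City property tax = $451.80 × 4 = $1,807.20/yr
Earthquake insurance = $474.60/yr
Yearly total = $695.64 + $1,533.00 + $3,421.20 + $1,807.20 + $474.60 = $7,931.64
Monthly escrow = $7,931.64 ÷ 12 = $660.97

$660.97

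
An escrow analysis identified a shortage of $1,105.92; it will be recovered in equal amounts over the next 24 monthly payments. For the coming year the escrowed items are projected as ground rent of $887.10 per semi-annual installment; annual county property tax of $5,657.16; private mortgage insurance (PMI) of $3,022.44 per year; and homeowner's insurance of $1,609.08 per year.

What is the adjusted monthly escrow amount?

$1,051.32

Ground rent = $887.10 × 2 = $1,774.20 per year
County property tax = $5,657.16 per year
Private mortgage insurance (PMI) = $3,022.44 per year
Homeowner's insurance = $1,609.08 per year
Annual escrow total = $12,062.88
Base monthly escrow = $12,062.88 ÷ 12 = $1,005.24
Shortage per month = $1,105.92 ÷ 24 = $46.08
Adjusted monthly = $1,005.24 + $46.08 = $1,051.32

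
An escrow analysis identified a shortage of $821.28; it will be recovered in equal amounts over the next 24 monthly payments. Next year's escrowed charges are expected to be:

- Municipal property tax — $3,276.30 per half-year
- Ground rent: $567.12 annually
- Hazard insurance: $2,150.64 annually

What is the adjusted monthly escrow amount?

$806.75

Municipal property tax: $3,276.30 × 2 = $6,552.60 annually
Ground rent: $567.12 annually
Hazard insurance: $2,150.64 annually
Total annual escrow = $6,552.60 + $567.12 + $2,150.64 = $9,270.36
Per month = $9,270.36 / 12 = $772.53
Shortage per month = $821.28 / 24 = $34.22
New monthly escrow = $772.53 + $34.22 = $806.75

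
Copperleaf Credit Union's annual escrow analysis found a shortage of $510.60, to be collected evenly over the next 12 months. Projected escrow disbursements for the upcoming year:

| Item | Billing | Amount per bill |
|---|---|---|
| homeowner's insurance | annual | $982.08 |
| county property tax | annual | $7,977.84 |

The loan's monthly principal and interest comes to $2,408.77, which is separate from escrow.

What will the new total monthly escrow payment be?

Homeowner's insurance = $982.08/yr
County property tax = $7,977.84/yr
Total per year = $982.08 + $7,977.84 = $8,959.92
Monthly = $8,959.92 / 12 = $746.66
Shortage per month = $510.60 ÷ 12 = $42.55
Adjusted monthly = $746.66 + $42.55 = $789.21

$789.21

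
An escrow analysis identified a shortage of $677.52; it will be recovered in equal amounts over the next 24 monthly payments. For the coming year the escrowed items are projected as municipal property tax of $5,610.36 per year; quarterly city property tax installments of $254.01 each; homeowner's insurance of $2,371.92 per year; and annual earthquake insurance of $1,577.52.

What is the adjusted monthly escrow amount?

$909.55

Municipal property tax — $5,610.36 per year
City property tax — $254.01 × 4 = $1,016.04 per year
Homeowner's insurance — $2,371.92 per year
Earthquake insurance — $1,577.52 per year
Yearly total = $10,575.84
Per month = $10,575.84 / 12 = $881.32
Shortage per month = $677.52 ÷ 24 = $28.23
Adjusted monthly = $881.32 + $28.23 = $909.55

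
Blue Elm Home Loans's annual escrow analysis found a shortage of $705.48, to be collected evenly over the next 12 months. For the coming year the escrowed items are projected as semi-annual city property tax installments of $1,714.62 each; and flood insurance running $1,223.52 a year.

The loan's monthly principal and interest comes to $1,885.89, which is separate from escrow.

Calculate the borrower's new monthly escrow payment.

$446.52

City property tax: $1,714.62 × 2 = $3,429.24 per year
Flood insurance: $1,223.52 per year
Combined annual = $4,652.76
Per month = $4,652.76 / 12 = $387.73
Shortage per month = $705.48 ÷ 12 = $58.79
Adjusted monthly = $387.73 + $58.79 = $446.52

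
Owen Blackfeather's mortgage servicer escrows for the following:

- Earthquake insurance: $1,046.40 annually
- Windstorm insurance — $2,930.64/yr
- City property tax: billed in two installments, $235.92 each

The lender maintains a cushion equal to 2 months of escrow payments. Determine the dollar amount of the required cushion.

$741.48

Earthquake insurance — $1,046.40 per year
Windstorm insurance — $2,930.64 per year
City property tax — $235.92 × 2 = $471.84 per year
Annual escrow total = $4,448.88
Base monthly escrow = $4,448.88 / 12 = $370.74
Required cushion = 2 × $370.74 = $741.48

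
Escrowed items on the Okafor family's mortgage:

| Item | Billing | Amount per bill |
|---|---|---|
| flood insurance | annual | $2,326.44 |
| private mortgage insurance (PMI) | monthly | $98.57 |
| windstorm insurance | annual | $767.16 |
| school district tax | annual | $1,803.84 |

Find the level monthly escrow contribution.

Flood insurance: $2,326.44/yr
Private mortgage insurance (PMI): $98.57 × 12 = $1,182.84/yr
Windstorm insurance: $767.16/yr
School district tax: $1,803.84/yr
Yearly total = $2,326.44 + $1,182.84 + $767.16 + $1,803.84 = $6,080.28
Base monthly escrow = $6,080.28 ÷ 12 = $506.69

$506.69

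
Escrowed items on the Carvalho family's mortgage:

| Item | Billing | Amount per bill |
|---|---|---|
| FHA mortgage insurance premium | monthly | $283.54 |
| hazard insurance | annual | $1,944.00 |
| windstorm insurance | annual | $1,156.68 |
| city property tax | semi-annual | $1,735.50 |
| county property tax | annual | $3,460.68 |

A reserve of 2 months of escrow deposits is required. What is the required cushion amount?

$2,239.14

FHA mortgage insurance premium — $283.54 × 12 = $3,402.48 annually
Hazard insurance — $1,944.00 annually
Windstorm insurance — $1,156.68 annually
City property tax — $1,735.50 × 2 = $3,471.00 annually
County property tax — $3,460.68 annually
Total annual escrow = $13,434.84
Per month = $13,434.84 ÷ 12 = $1,119.57
Required cushion = 2 × $1,119.57 = $2,239.14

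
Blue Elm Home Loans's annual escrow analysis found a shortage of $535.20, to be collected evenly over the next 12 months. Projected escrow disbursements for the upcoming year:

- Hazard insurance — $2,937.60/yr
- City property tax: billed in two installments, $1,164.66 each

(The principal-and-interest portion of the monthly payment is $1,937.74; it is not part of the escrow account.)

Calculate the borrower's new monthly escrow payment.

$483.51

Hazard insurance — $2,937.60 annually
City property tax — $1,164.66 × 2 = $2,329.32 annually
Yearly total = $2,937.60 + $2,329.32 = $5,266.92
Base monthly escrow = $5,266.92 / 12 = $438.91
Monthly shortage recovery: $535.20 ÷ 12 = $44.60
Adjusted monthly = $438.91 + $44.60 = $483.51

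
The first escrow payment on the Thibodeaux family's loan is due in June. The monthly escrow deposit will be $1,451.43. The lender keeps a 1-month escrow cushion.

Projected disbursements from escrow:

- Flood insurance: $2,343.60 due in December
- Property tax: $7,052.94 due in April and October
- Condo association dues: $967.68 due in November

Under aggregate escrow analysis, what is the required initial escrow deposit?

$2,902.86

Cushion = 1 × $1,451.43 = $1,451.43
Trial balance (start $0, +$1,451.43 each month, − disbursements):
  Jun: +$1,451.43 → $1,451.43
  Jul: +$1,451.43 → $2,902.86
  Aug: +$1,451.43 → $4,354.29
  Sep: +$1,451.43 → $5,805.72
  Oct: +$1,451.43 − $7,052.94 → $204.21
  Nov: +$1,451.43 − $967.68 → $687.96
  Dec: +$1,451.43 − $2,343.60 → -$204.21
  Jan: +$1,451.43 → $1,247.22
  Feb: +$1,451.43 → $2,698.65
  Mar: +$1,451.43 → $4,150.08
  Apr: +$1,451.43 − $7,052.94 → -$1,451.43
  May: +$1,451.43 → $0.00
Lowest trial balance = -$1,451.43 (Apr)
Initial deposit = cushion − low point = $1,451.43 − (-$1,451.43) = $2,902.86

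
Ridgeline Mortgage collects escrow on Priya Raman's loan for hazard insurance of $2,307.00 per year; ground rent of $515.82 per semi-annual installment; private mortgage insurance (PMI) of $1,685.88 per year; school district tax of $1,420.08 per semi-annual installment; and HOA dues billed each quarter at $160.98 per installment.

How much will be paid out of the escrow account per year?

$8,508.60

Hazard insurance — $2,307.00 per year
Ground rent — $515.82 × 2 = $1,031.64 per year
Private mortgage insurance (PMI) — $1,685.88 per year
School district tax — $1,420.08 × 2 = $2,840.16 per year
HOA dues — $160.98 × 4 = $643.92 per year
Combined annual = $2,307.00 + $1,031.64 + $1,685.88 + $2,840.16 + $643.92 = $8,508.60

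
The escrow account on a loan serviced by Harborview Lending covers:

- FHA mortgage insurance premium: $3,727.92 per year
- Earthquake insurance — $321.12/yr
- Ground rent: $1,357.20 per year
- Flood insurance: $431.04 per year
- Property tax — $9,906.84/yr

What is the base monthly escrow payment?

FHA mortgage insurance premium: $3,727.92/yr
Earthquake insurance: $321.12/yr
Ground rent: $1,357.20/yr
Flood insurance: $431.04/yr
Property tax: $9,906.84/yr
Yearly total = $3,727.92 + $321.12 + $1,357.20 + $431.04 + $9,906.84 = $15,744.12
Per month = $15,744.12 ÷ 12 = $1,312.01

$1,312.01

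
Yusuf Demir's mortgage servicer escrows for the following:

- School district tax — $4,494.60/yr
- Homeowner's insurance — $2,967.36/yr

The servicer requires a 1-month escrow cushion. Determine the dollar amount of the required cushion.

$621.83

School district tax: $4,494.60/yr
Homeowner's insurance: $2,967.36/yr
Combined annual = $4,494.60 + $2,967.36 = $7,461.96
Base monthly escrow = $7,461.96 / 12 = $621.83
Required cushion = 1 × $621.83 = $621.83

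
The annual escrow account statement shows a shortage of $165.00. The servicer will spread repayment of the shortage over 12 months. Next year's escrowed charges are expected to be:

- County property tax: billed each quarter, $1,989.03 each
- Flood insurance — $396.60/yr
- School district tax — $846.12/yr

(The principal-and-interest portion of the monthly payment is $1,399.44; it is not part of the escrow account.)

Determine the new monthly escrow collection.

County property tax: $1,989.03 × 4 = $7,956.12 per year
Flood insurance: $396.60 per year
School district tax: $846.12 per year
Yearly total = $7,956.12 + $396.60 + $846.12 = $9,198.84
Monthly = $9,198.84 / 12 = $766.57
Shortage per month = $165.00 / 12 = $13.75
New monthly escrow = $766.57 + $13.75 = $780.32

$780.32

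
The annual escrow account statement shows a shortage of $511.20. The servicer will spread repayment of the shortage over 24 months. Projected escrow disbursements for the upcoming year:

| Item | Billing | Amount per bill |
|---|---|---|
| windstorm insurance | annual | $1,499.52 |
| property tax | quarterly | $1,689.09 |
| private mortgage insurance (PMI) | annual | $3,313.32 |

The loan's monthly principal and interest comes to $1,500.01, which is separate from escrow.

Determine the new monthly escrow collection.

$985.40

Windstorm insurance — $1,499.52 annually
Property tax — $1,689.09 × 4 = $6,756.36 annually
Private mortgage insurance (PMI) — $3,313.32 annually
Yearly total = $11,569.20
Monthly = $11,569.20 / 12 = $964.10
Shortage per month = $511.20 ÷ 24 = $21.30
New monthly escrow = $964.10 + $21.30 = $985.40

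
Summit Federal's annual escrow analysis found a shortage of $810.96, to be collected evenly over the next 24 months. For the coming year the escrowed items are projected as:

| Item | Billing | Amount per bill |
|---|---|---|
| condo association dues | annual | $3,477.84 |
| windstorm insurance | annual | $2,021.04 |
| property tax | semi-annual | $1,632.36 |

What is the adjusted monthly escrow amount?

Condo association dues — $3,477.84/yr
Windstorm insurance — $2,021.04/yr
Property tax — $1,632.36 × 2 = $3,264.72/yr
Combined annual = $3,477.84 + $2,021.04 + $3,264.72 = $8,763.60
Per month = $8,763.60 / 12 = $730.30
Monthly shortage recovery: $810.96 / 24 = $33.79
Adjusted monthly = $730.30 + $33.79 = $764.09

$764.09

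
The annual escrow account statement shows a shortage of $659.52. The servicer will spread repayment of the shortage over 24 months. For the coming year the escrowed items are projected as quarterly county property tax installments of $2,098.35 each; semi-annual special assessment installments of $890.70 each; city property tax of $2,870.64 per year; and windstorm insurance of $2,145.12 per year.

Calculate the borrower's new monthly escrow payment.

County property tax — $2,098.35 × 4 = $8,393.40/yr
Special assessment — $890.70 × 2 = $1,781.40/yr
City property tax — $2,870.64/yr
Windstorm insurance — $2,145.12/yr
Total annual escrow = $8,393.40 + $1,781.40 + $2,870.64 + $2,145.12 = $15,190.56
Monthly = $15,190.56 / 12 = $1,265.88
Shortage spread = $659.52 / 24 = $27.48/mo
New monthly escrow = $1,265.88 + $27.48 = $1,293.36

$1,293.36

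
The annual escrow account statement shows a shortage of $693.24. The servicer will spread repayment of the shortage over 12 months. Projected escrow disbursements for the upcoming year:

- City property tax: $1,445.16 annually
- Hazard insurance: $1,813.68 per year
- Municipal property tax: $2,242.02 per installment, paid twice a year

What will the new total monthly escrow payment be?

City property tax = $1,445.16
Hazard insurance = $1,813.68
Municipal property tax = $2,242.02 × 2 = $4,484.04
Total annual escrow = $1,445.16 + $1,813.68 + $4,484.04 = $7,742.88
Monthly = $7,742.88 ÷ 12 = $645.24
Shortage per month = $693.24 / 12 = $57.77
New monthly escrow = $645.24 + $57.77 = $703.01

$703.01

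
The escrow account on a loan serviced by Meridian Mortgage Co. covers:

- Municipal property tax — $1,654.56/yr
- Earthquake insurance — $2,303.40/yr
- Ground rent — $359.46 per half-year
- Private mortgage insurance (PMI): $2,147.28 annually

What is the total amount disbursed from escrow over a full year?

Municipal property tax = $1,654.56 annually
Earthquake insurance = $2,303.40 annually
Ground rent = $359.46 × 2 = $718.92 annually
Private mortgage insurance (PMI) = $2,147.28 annually
Annual escrow total = $1,654.56 + $2,303.40 + $718.92 + $2,147.28 = $6,824.16

$6,824.16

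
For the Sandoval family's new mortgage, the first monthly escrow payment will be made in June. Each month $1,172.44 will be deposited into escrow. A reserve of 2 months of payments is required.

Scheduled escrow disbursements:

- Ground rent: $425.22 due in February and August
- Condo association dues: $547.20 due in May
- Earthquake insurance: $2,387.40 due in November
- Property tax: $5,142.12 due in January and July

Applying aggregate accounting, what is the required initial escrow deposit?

Cushion = 2 × $1,172.44 = $2,344.88
Trial balance (start $0, +$1,172.44 each month, − disbursements):
  Jun: +$1,172.44 → $1,172.44
  Jul: +$1,172.44 − $5,142.12 → -$2,797.24
  Aug: +$1,172.44 − $425.22 → -$2,050.02
  Sep: +$1,172.44 → -$877.58
  Oct: +$1,172.44 → $294.86
  Nov: +$1,172.44 − $2,387.40 → -$920.10
  Dec: +$1,172.44 → $252.34
  Jan: +$1,172.44 − $5,142.12 → -$3,717.34
  Feb: +$1,172.44 − $425.22 → -$2,970.12
  Mar: +$1,172.44 → -$1,797.68
  Apr: +$1,172.44 → -$625.24
  May: +$1,172.44 − $547.20 → $0.00
Lowest trial balance = -$3,717.34 (Jan)
Initial deposit = cushion − low point = $2,344.88 − (-$3,717.34) = $6,062.22

$6,062.22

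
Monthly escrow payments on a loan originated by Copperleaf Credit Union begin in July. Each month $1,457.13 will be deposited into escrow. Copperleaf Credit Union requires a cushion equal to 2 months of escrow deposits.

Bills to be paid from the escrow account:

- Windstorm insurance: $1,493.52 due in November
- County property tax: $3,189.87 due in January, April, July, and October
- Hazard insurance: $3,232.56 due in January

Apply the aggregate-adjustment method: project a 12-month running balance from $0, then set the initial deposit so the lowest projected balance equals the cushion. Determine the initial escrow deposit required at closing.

Cushion = 2 × $1,457.13 = $2,914.26
Trial balance (start $0, +$1,457.13 each month, − disbursements):
  Jul: +$1,457.13 − $3,189.87 → -$1,732.74
  Aug: +$1,457.13 → -$275.61
  Sep: +$1,457.13 → $1,181.52
  Oct: +$1,457.13 − $3,189.87 → -$551.22
  Nov: +$1,457.13 − $1,493.52 → -$587.61
  Dec: +$1,457.13 → $869.52
  Jan: +$1,457.13 − $6,422.43 → -$4,095.78
  Feb: +$1,457.13 → -$2,638.65
  Mar: +$1,457.13 → -$1,181.52
  Apr: +$1,457.13 − $3,189.87 → -$2,914.26
  May: +$1,457.13 → -$1,457.13
  Jun: +$1,457.13 → $0.00
Lowest trial balance = -$4,095.78 (Jan)
Initial deposit = cushion − low point = $2,914.26 − (-$4,095.78) = $7,010.04

$7,010.04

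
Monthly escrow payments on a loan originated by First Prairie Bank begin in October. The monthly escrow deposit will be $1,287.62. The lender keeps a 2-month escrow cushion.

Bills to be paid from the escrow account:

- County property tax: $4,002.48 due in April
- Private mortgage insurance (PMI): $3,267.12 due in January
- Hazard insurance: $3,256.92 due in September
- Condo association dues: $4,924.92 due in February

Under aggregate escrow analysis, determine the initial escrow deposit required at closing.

$5,756.42

Cushion = 2 × $1,287.62 = $2,575.24
Trial balance (start $0, +$1,287.62 each month, − disbursements):
  Oct: +$1,287.62 → $1,287.62
  Nov: +$1,287.62 → $2,575.24
  Dec: +$1,287.62 → $3,862.86
  Jan: +$1,287.62 − $3,267.12 → $1,883.36
  Feb: +$1,287.62 − $4,924.92 → -$1,753.94
  Mar: +$1,287.62 → -$466.32
  Apr: +$1,287.62 − $4,002.48 → -$3,181.18
  May: +$1,287.62 → -$1,893.56
  Jun: +$1,287.62 → -$605.94
  Jul: +$1,287.62 → $681.68
  Aug: +$1,287.62 → $1,969.30
  Sep: +$1,287.62 − $3,256.92 → $0.00
Lowest trial balance = -$3,181.18 (Apr)
Initial deposit = cushion − low point = $2,575.24 − (-$3,181.18) = $5,756.42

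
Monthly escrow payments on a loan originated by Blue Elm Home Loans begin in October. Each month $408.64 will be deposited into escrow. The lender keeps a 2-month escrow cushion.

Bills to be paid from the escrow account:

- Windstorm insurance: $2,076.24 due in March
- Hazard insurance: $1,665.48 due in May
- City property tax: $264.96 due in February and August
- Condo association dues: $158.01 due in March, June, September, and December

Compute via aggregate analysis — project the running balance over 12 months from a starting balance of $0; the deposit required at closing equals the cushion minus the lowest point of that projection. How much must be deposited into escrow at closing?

Cushion = 2 × $408.64 = $817.28
Trial balance (start $0, +$408.64 each month, − disbursements):
  Oct: +$408.64 → $408.64
  Nov: +$408.64 → $817.28
  Dec: +$408.64 − $158.01 → $1,067.91
  Jan: +$408.64 → $1,476.55
  Feb: +$408.64 − $264.96 → $1,620.23
  Mar: +$408.64 − $2,234.25 → -$205.38
  Apr: +$408.64 → $203.26
  May: +$408.64 − $1,665.48 → -$1,053.58
  Jun: +$408.64 − $158.01 → -$802.95
  Jul: +$408.64 → -$394.31
  Aug: +$408.64 − $264.96 → -$250.63
  Sep: +$408.64 − $158.01 → $0.00
Lowest trial balance = -$1,053.58 (May)
Initial deposit = cushion − low point = $817.28 − (-$1,053.58) = $1,870.86

$1,870.86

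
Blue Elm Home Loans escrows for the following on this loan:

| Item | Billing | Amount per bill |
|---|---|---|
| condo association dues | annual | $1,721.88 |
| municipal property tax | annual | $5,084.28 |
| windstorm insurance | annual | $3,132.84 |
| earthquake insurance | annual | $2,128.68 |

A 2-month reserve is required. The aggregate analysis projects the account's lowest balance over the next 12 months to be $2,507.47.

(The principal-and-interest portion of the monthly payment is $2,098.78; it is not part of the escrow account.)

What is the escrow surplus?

$496.19

Condo association dues = $1,721.88 per year
Municipal property tax = $5,084.28 per year
Windstorm insurance = $3,132.84 per year
Earthquake insurance = $2,128.68 per year
Total per year = $1,721.88 + $5,084.28 + $3,132.84 + $2,128.68 = $12,067.68
Monthly escrow = $12,067.68 ÷ 12 = $1,005.64
Required cushion = 2 × $1,005.64 = $2,011.28
Excess over cushion: $2,507.47 − $2,011.28 = $496.19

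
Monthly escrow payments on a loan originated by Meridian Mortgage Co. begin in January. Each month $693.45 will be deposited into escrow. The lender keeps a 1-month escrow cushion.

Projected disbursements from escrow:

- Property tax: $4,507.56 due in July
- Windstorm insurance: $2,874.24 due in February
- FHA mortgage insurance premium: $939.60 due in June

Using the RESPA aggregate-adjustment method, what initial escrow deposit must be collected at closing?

Cushion = 1 × $693.45 = $693.45
Trial balance (start $0, +$693.45 each month, − disbursements):
  Jan: +$693.45 → $693.45
  Feb: +$693.45 − $2,874.24 → -$1,487.34
  Mar: +$693.45 → -$793.89
  Apr: +$693.45 → -$100.44
  May: +$693.45 → $593.01
  Jun: +$693.45 − $939.60 → $346.86
  Jul: +$693.45 − $4,507.56 → -$3,467.25
  Aug: +$693.45 → -$2,773.80
  Sep: +$693.45 → -$2,080.35
  Oct: +$693.45 → -$1,386.90
  Nov: +$693.45 → -$693.45
  Dec: +$693.45 → $0.00
Lowest trial balance = -$3,467.25 (Jul)
Initial deposit = cushion − low point = $693.45 − (-$3,467.25) = $4,160.70

$4,160.70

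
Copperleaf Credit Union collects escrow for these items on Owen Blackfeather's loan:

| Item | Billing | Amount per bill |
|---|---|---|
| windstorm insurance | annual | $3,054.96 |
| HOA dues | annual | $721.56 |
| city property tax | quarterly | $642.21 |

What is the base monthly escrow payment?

Windstorm insurance: $3,054.96
HOA dues: $721.56
City property tax: $642.21 × 4 = $2,568.84
Annual escrow total = $6,345.36
Base monthly escrow = $6,345.36 / 12 = $528.78

$528.78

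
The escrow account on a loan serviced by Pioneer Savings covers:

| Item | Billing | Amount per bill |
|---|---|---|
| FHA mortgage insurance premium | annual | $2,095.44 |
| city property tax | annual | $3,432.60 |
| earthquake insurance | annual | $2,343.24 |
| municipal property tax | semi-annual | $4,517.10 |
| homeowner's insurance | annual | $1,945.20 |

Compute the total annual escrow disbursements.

$18,850.68

FHA mortgage insurance premium = $2,095.44 per year
City property tax = $3,432.60 per year
Earthquake insurance = $2,343.24 per year
Municipal property tax = $4,517.10 × 2 = $9,034.20 per year
Homeowner's insurance = $1,945.20 per year
Yearly total = $2,095.44 + $3,432.60 + $2,343.24 + $9,034.20 + $1,945.20 = $18,850.68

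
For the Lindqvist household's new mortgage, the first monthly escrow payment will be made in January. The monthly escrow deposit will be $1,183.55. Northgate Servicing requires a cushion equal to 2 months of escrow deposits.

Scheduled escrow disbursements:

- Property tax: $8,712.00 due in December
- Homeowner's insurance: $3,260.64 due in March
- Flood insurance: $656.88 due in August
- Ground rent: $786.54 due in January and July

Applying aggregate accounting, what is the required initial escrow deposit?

$2,863.63

Cushion = 2 × $1,183.55 = $2,367.10
Trial balance (start $0, +$1,183.55 each month, − disbursements):
  Jan: +$1,183.55 − $786.54 → $397.01
  Feb: +$1,183.55 → $1,580.56
  Mar: +$1,183.55 − $3,260.64 → -$496.53
  Apr: +$1,183.55 → $687.02
  May: +$1,183.55 → $1,870.57
  Jun: +$1,183.55 → $3,054.12
  Jul: +$1,183.55 − $786.54 → $3,451.13
  Aug: +$1,183.55 − $656.88 → $3,977.80
  Sep: +$1,183.55 → $5,161.35
  Oct: +$1,183.55 → $6,344.90
  Nov: +$1,183.55 → $7,528.45
  Dec: +$1,183.55 − $8,712.00 → $0.00
Lowest trial balance = -$496.53 (Mar)
Initial deposit = cushion − low point = $2,367.10 − (-$496.53) = $2,863.63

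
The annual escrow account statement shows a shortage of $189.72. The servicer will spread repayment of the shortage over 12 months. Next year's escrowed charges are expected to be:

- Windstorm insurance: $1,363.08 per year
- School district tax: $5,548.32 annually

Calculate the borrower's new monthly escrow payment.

Windstorm insurance — $1,363.08 per year
School district tax — $5,548.32 per year
Total annual escrow = $1,363.08 + $5,548.32 = $6,911.40
Base monthly escrow = $6,911.40 / 12 = $575.95
Monthly shortage recovery: $189.72 ÷ 12 = $15.81
New monthly escrow = $575.95 + $15.81 = $591.76

$591.76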